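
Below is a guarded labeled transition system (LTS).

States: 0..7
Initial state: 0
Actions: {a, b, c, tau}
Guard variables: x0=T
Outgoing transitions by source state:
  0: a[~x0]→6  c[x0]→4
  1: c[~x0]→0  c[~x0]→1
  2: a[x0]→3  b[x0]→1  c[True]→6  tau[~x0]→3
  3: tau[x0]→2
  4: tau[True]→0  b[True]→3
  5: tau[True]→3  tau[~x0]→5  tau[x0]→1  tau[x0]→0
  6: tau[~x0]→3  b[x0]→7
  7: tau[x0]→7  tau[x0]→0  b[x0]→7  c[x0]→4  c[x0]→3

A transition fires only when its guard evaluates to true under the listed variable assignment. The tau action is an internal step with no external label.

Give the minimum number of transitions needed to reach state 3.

Answer: 2

Working:
Layered search for 3:
  depth 0: {0}
  depth 1: {4}
  depth 2: {3}
3 enters at depth 2; path c·b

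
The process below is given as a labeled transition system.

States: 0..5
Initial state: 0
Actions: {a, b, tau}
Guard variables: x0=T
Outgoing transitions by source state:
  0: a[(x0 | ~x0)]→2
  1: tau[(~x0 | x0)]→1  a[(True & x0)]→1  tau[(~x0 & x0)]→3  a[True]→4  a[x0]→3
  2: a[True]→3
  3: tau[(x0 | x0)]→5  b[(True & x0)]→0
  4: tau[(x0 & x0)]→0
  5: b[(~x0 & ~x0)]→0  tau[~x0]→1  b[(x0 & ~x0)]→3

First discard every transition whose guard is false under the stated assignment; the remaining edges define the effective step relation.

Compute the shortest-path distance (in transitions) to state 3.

Answer: 2

Trace:
Layered search for 3:
  L0 = {0}
  L1 = {2}
  L2 = {3}
first hit 3 at d=2 via a·a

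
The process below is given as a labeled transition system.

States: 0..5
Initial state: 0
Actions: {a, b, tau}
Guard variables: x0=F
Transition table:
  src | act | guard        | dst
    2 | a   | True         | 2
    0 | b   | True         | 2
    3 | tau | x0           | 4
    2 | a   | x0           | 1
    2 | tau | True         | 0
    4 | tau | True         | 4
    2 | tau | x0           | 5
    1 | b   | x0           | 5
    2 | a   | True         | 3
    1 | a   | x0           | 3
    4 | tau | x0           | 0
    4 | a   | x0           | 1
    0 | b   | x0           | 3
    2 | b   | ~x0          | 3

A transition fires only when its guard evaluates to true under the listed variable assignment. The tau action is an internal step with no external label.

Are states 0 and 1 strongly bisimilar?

Bisimulation quotient by refinement:
  π0 = {{0,1,2,3,4,5}}
  π1 = {{0},{1,3,5},{2},{4}}
stable after 2 split(s): 4 block(s)
0∈{0}, 1∈{1,3,5}

Answer: NOT BISIMILAR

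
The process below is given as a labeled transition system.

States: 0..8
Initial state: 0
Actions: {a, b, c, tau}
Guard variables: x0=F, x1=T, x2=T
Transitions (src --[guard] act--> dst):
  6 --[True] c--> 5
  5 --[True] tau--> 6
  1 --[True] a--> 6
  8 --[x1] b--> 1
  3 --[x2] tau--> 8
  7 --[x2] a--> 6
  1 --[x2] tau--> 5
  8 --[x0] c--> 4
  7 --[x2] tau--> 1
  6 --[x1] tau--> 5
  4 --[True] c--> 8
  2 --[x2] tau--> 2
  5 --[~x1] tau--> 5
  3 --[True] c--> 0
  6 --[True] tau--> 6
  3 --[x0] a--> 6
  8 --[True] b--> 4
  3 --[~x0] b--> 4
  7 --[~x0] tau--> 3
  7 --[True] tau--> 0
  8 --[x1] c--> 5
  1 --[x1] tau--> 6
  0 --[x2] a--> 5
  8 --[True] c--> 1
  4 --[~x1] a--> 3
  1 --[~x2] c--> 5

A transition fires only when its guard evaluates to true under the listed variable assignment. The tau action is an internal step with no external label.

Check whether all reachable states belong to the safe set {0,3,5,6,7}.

Safe = {0,3,5,6,7}
Reach set: {0,5,6}
  0: safe
  5: safe
  6: safe

Answer: INVARIANT HOLDS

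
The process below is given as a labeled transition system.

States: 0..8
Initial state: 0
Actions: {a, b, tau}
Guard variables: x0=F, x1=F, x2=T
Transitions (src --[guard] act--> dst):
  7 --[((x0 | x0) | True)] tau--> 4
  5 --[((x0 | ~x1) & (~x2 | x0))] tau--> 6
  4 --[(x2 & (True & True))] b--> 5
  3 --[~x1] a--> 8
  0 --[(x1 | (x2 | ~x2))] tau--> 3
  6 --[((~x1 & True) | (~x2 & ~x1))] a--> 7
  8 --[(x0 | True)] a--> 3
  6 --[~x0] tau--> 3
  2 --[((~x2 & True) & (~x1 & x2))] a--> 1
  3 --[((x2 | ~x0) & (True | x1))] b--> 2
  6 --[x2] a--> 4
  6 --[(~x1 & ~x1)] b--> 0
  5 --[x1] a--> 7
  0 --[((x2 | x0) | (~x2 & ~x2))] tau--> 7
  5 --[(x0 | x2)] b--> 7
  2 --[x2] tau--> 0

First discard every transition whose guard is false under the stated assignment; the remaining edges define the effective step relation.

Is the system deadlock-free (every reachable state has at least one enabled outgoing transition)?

Answer: DEADLOCK-FREE

Working:
R = {0,2,3,4,5,7,8}
  0: tau→3  tau→7  [deg 2]
  2: tau→0  [deg 1]
  3: a→8  b→2  [deg 2]
  4: b→5  [deg 1]
  5: b→7  [deg 1]
  7: tau→4  [deg 1]
  8: a→3  [deg 1]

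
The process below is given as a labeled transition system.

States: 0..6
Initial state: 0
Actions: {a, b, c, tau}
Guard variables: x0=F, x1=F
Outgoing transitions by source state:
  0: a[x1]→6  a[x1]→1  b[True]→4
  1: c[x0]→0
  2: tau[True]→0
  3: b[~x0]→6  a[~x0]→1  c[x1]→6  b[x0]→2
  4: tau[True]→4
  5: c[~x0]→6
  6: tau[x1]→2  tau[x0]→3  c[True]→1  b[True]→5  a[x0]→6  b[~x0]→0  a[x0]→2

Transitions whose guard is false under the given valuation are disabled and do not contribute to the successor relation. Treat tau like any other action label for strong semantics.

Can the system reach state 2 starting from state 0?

After dropping false guards: 9 live edges.
L0 = {0}
L1 = {4}  total {0,4}
Reach set: {0,4}

Answer: UNREACHABLE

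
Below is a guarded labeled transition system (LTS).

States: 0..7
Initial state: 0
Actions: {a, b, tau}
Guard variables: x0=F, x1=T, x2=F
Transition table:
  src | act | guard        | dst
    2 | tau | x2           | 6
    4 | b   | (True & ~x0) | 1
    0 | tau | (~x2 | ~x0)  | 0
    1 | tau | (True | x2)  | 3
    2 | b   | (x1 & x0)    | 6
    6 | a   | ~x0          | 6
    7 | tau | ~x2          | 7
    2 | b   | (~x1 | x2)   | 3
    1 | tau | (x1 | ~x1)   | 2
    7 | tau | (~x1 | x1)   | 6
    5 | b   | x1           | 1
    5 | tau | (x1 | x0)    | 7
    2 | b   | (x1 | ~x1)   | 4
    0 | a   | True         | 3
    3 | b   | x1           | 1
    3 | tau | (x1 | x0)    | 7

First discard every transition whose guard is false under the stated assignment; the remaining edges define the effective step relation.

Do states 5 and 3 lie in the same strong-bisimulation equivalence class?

Bisimulation quotient by refinement:
  P[0] = {{0,1,2,3,4,5,6,7}}
  P[1] = {{0},{1,7},{2,4},{3,5},{6}}
  P[2] = {{0},{1},{2},{3,5},{4},{6},{7}}
stable after 3 split(s): 7 block(s)
[5]={3,5}  [3]={3,5}

Answer: BISIMILAR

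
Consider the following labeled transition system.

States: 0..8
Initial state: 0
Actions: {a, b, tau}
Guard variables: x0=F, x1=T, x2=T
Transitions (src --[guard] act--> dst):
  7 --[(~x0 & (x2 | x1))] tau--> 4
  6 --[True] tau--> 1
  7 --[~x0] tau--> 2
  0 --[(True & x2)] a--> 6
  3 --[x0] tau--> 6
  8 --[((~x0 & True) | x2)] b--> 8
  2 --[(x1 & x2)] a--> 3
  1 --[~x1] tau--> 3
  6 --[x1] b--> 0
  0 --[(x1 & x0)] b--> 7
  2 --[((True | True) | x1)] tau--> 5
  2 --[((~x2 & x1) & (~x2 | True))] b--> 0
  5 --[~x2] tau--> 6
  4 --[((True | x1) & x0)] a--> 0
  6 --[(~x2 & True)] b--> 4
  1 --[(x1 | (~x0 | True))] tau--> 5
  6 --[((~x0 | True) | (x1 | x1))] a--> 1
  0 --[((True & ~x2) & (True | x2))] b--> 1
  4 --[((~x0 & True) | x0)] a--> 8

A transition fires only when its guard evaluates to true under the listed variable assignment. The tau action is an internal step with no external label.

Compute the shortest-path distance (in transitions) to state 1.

Answer: 2

Working:
Breadth-first toward 1:
  Layer 0: {0}
  Layer 1: {6}
  Layer 2: {1}
first hit 1 at d=2 via a·a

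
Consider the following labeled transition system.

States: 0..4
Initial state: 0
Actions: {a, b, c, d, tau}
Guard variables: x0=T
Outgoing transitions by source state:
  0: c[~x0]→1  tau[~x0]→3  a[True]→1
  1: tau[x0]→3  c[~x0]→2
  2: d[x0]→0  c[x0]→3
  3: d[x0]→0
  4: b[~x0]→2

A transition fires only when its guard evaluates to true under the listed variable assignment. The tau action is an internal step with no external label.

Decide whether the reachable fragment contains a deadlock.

Reachable = {0,1,3}
  0: a→1  [deg 1]
  1: tau→3  [deg 1]
  3: d→0  [deg 1]

Answer: DEADLOCK-FREE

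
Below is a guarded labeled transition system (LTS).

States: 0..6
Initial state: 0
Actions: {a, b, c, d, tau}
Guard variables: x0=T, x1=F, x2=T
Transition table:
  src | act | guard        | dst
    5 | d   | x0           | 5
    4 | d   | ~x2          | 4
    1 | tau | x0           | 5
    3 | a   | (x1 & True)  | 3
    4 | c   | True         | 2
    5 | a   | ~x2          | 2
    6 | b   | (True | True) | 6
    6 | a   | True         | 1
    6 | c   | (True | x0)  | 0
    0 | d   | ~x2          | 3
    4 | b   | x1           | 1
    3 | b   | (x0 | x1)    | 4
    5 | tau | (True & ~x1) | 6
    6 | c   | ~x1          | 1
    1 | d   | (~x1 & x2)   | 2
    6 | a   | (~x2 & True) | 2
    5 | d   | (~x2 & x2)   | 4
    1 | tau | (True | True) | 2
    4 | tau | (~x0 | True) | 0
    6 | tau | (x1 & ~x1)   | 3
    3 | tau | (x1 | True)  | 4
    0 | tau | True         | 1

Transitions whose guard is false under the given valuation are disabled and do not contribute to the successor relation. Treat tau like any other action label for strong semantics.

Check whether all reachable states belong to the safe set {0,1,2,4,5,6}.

Safe = {0,1,2,4,5,6}
Reachable = {0,1,2,5,6}
  0: ok
  1: ok
  2: ok
  5: ok
  6: ok

Answer: INVARIANT HOLDS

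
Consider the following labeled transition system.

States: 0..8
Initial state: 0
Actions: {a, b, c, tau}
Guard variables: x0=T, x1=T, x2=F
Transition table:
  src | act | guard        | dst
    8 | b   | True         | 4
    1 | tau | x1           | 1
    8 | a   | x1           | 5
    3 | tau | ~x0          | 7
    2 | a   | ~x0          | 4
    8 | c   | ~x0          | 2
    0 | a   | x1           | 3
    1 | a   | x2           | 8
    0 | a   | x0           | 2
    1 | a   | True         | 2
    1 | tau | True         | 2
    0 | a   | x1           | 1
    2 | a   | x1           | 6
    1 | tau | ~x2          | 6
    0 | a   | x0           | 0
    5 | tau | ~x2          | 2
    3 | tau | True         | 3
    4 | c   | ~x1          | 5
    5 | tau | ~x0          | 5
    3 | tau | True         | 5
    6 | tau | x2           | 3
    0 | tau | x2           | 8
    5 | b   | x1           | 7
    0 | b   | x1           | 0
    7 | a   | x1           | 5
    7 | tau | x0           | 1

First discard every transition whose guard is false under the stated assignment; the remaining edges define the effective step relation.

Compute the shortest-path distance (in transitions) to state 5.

Answer: 2

Trace:
Layered search for 5:
  depth 0: {0}
  depth 1: {1,2,3}
  depth 2: {5,6}
depth(5)=2, e.g. a·tau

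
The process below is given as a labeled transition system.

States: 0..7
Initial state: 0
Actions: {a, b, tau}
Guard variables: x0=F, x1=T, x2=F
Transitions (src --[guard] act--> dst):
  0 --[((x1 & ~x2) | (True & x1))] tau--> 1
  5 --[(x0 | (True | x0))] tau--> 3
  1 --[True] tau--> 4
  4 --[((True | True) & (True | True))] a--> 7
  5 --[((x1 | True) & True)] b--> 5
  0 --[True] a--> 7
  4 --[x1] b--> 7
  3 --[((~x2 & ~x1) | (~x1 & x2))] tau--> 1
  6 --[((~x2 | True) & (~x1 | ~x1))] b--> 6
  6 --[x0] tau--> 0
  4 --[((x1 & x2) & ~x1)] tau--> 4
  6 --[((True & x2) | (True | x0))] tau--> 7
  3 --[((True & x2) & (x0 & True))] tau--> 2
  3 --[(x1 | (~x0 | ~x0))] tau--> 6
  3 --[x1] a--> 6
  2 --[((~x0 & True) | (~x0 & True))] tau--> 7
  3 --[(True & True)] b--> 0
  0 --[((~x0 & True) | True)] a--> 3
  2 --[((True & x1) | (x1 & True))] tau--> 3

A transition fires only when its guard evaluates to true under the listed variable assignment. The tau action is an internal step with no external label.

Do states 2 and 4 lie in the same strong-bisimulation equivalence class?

Bisimulation quotient by refinement:
  round 0: {{0,1,2,3,4,5,6,7}}
  round 1: {{0},{1,2,6},{3},{4},{5},{7}}
  round 2: {{0},{1},{2},{3},{4},{5},{6},{7}}
stable after 3 split(s): 8 block(s)
class of 2: {2}; class of 4: {4}

Answer: NOT BISIMILAR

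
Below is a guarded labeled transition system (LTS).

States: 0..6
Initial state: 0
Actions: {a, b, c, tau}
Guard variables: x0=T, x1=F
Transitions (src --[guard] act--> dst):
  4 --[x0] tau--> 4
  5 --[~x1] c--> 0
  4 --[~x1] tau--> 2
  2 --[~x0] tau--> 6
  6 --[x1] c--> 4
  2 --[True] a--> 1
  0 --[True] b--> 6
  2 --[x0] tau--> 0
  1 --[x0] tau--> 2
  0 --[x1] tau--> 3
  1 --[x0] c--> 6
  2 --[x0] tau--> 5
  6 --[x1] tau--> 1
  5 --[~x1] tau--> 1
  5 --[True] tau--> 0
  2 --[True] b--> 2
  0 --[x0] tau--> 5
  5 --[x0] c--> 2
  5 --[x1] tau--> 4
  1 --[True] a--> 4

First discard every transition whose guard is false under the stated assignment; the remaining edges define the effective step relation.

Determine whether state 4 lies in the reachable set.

Answer: REACHABLE

Analysis:
After dropping false guards: 15 live edges.
L0 = {0}
L1 = {5,6}  cumulative {0,5,6}
L2 = {1,2}  cumulative {0,1,2,5,6}
L3 = {4}  cumulative {0,1,2,4,5,6}
Reachable = {0,1,2,4,5,6}
trace reaching 4: tau·tau·a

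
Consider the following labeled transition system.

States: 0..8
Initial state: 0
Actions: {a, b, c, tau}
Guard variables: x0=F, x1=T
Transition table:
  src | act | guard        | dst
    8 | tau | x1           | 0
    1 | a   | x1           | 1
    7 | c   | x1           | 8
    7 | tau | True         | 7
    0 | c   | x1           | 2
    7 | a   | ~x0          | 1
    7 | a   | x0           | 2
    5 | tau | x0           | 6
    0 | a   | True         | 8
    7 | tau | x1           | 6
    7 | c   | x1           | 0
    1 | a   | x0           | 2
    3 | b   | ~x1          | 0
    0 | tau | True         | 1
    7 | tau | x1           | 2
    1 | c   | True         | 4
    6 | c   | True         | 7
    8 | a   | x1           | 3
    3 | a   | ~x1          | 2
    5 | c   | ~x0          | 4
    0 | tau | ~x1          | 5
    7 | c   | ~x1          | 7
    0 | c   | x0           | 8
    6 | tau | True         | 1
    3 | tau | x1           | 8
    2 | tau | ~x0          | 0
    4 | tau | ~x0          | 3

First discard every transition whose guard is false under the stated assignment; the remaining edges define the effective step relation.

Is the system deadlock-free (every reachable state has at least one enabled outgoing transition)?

Answer: DEADLOCK-FREE

Trace:
R = {0,1,2,3,4,8}
  0: a→8  c→2  tau→1  [deg 3]
  1: a→1  c→4  [deg 2]
  2: tau→0  [deg 1]
  3: tau→8  [deg 1]
  4: tau→3  [deg 1]
  8: a→3  tau→0  [deg 2]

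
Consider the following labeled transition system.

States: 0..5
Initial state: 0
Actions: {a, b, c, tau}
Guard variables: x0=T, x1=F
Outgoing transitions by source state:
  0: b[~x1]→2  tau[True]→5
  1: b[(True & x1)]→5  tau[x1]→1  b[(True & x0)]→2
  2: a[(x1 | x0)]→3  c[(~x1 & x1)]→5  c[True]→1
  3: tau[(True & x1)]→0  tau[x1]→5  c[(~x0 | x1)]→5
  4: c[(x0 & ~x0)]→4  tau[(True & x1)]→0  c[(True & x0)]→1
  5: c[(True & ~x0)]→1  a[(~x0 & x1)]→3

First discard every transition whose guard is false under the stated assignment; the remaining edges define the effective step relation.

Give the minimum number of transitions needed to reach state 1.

Answer: 2

Working:
Layered search for 1:
  L0 = {0}
  L1 = {2,5}
  L2 = {1,3}
depth(1)=2, e.g. b·c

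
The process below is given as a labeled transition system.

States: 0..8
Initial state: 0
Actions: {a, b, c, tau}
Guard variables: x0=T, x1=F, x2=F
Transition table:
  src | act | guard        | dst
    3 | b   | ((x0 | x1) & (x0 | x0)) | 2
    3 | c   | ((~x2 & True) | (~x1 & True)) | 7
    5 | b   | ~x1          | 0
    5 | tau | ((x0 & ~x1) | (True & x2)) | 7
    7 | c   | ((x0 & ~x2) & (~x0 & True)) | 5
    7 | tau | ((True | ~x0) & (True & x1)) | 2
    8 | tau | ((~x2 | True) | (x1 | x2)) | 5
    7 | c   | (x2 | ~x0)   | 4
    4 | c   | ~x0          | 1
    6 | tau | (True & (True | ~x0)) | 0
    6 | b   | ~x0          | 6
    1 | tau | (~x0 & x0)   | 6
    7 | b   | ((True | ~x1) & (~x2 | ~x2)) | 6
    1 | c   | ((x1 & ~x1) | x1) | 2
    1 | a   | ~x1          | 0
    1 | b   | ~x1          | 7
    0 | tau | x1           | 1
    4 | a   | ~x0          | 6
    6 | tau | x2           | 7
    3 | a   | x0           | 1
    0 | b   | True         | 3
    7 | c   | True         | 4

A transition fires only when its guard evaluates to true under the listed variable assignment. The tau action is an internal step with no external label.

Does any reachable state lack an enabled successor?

Answer: DEADLOCK at state 2

Trace:
Reachable = {0,1,2,3,4,6,7}
  0: b→3  [1 out]
  1: a→0  b→7  [2 out]
  2: ∅  [deadlock]
  3: a→1  b→2  c→7  [3 out]
  4: ∅  [deadlock]
  6: tau→0  [1 out]
  7: b→6  c→4  [2 out]
Path to 2: b·b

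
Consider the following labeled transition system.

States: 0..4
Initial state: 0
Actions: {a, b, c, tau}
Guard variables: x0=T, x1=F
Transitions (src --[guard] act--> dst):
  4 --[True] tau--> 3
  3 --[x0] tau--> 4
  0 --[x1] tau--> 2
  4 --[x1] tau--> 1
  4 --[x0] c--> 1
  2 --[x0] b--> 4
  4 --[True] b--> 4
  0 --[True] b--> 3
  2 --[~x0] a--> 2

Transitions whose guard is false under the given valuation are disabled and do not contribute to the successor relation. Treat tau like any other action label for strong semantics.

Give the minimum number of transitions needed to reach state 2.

Answer: UNREACHABLE

Working:
BFS to 2:
  L0 = {0}
  L1 = {3}
  L2 = {4}
  L3 = {1}
2 never appears.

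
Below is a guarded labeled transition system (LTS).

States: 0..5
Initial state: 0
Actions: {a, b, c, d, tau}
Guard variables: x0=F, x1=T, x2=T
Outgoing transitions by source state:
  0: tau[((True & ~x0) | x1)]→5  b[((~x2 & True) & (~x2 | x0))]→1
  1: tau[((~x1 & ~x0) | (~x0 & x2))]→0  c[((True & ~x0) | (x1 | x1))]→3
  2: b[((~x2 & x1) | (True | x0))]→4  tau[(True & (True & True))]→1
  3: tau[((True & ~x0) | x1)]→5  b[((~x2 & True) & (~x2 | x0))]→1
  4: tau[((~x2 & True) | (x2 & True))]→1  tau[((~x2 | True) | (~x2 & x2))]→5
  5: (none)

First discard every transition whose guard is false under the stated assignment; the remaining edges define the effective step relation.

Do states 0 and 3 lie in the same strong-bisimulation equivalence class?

Answer: BISIMILAR

Analysis:
Refine partition for ~:
  π0 = {{0,1,2,3,4,5}}
  π1 = {{0,3,4},{1},{2},{5}}
  π2 = {{0,3},{1},{2},{4},{5}}
stable after 3 split(s): 5 block(s)
0∈{0,3}, 3∈{0,3}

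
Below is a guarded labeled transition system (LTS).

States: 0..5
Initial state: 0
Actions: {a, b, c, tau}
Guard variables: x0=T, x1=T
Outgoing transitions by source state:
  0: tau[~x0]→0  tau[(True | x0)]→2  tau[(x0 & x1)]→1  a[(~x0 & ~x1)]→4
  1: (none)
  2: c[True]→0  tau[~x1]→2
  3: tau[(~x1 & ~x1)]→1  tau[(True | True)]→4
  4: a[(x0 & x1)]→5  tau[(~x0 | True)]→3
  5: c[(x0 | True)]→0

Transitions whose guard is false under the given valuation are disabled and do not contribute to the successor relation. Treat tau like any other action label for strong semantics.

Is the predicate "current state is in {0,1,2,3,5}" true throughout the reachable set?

Answer: INVARIANT HOLDS

Analysis:
Safe = {0,1,2,3,5}
Reachable = {0,1,2}
  0: ✓
  1: ✓
  2: ✓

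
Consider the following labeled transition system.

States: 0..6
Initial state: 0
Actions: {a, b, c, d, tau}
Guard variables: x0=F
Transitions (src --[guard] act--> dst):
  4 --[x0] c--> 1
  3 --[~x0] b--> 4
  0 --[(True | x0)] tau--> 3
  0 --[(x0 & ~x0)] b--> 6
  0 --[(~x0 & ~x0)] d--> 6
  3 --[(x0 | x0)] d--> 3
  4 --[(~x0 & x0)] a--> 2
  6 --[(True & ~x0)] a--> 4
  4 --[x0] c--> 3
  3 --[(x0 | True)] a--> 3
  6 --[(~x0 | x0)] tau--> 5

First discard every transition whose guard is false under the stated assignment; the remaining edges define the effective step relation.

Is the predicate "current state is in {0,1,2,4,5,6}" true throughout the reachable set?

Answer: INVARIANT VIOLATED at state 3

Trace:
Inv-set: {0,1,2,4,5,6}
R = {0,3,4,5,6}
  0: ok
  3: ✗ unsafe
  4: ok
  5: ok
  6: ok
counterexample path to 3: tau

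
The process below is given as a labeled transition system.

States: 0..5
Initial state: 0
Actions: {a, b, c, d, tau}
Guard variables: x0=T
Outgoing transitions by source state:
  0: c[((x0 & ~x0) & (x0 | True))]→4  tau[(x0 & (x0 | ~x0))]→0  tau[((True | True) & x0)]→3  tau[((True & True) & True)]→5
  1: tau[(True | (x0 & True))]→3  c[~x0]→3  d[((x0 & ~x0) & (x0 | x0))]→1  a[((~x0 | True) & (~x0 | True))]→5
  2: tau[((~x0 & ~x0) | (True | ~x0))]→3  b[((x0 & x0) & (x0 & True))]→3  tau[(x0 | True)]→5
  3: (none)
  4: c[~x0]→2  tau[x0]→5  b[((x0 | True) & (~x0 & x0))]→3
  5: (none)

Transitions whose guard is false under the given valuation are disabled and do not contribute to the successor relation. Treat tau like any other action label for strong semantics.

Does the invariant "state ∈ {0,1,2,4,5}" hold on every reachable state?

Answer: INVARIANT VIOLATED at state 3

Trace:
Safe = {0,1,2,4,5}
Reach set: {0,3,5}
  0: safe
  3: VIOLATES
  5: safe
reach 3 via tau — violates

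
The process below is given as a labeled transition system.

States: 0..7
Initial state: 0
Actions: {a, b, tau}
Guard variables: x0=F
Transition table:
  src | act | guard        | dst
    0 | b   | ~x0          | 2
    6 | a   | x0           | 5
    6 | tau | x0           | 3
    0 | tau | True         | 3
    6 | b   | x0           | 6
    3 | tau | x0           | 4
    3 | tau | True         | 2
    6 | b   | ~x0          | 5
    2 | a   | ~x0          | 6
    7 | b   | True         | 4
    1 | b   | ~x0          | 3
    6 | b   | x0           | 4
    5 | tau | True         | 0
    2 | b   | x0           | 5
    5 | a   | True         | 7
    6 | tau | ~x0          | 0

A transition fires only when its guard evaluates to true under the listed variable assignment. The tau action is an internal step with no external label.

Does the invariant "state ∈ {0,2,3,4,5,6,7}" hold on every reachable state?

Allowed set {0,2,3,4,5,6,7}
Reach set: {0,2,3,4,5,6,7}
  0: ✓
  2: ✓
  3: ✓
  4: ✓
  5: ✓
  6: ✓
  7: ✓

Answer: INVARIANT HOLDS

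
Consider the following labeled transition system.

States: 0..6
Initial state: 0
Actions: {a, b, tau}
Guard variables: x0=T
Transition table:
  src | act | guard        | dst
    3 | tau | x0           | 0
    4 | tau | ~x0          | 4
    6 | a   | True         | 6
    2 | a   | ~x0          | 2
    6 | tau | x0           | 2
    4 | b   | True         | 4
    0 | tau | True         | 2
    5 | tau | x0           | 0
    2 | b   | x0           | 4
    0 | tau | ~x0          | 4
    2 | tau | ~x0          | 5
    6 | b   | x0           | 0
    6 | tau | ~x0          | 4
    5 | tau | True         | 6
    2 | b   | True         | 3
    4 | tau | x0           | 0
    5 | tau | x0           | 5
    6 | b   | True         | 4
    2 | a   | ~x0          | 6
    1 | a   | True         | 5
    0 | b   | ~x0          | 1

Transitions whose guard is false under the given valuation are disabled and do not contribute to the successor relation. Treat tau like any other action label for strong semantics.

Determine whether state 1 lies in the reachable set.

After dropping false guards: 14 live edges.
Layer 0: {0}
Layer 1: {2}  total {0,2}
Layer 2: {3,4}  total {0,2,3,4}
R = {0,2,3,4}

Answer: UNREACHABLE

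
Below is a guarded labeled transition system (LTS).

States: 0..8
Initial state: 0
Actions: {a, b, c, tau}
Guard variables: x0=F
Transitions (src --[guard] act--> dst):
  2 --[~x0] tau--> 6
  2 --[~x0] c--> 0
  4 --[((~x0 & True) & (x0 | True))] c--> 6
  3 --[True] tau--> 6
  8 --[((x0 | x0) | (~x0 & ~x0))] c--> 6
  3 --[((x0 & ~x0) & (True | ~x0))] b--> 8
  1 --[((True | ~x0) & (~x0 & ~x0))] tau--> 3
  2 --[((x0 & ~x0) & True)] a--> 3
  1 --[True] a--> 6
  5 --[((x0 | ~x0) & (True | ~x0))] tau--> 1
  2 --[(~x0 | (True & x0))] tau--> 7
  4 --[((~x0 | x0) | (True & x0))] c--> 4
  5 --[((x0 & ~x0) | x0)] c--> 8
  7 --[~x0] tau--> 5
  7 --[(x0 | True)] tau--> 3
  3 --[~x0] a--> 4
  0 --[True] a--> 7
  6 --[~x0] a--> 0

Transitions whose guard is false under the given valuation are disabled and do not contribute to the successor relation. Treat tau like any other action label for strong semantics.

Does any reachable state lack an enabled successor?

Reach set: {0,1,3,4,5,6,7}
  0: a→7  [1 exit(s)]
  1: a→6  tau→3  [2 exit(s)]
  3: a→4  tau→6  [2 exit(s)]
  4: c→4  c→6  [2 exit(s)]
  5: tau→1  [1 exit(s)]
  6: a→0  [1 exit(s)]
  7: tau→3  tau→5  [2 exit(s)]

Answer: DEADLOCK-FREE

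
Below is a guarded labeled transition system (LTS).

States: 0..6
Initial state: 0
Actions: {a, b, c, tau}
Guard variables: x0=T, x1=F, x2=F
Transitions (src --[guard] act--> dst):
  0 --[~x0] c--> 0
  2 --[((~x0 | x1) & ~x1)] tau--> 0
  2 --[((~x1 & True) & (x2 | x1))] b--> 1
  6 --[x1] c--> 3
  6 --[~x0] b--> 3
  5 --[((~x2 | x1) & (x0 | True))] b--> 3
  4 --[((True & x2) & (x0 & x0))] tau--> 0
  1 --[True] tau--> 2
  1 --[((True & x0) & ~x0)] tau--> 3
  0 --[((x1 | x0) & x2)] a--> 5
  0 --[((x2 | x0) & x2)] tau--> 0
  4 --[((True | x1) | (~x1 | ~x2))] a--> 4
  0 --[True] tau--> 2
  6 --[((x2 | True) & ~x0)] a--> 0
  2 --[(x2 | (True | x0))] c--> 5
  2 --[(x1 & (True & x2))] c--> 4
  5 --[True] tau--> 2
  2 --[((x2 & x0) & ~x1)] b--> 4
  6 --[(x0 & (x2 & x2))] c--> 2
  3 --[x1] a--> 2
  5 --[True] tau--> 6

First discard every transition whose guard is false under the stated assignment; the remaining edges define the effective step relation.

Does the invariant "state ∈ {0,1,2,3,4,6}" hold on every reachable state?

Answer: INVARIANT VIOLATED at state 5

Analysis:
Safe = {0,1,2,3,4,6}
Reachable = {0,2,3,5,6}
  0: ok
  2: ok
  3: ok
  5: VIOLATES
  6: ok
counterexample path to 5: tau·c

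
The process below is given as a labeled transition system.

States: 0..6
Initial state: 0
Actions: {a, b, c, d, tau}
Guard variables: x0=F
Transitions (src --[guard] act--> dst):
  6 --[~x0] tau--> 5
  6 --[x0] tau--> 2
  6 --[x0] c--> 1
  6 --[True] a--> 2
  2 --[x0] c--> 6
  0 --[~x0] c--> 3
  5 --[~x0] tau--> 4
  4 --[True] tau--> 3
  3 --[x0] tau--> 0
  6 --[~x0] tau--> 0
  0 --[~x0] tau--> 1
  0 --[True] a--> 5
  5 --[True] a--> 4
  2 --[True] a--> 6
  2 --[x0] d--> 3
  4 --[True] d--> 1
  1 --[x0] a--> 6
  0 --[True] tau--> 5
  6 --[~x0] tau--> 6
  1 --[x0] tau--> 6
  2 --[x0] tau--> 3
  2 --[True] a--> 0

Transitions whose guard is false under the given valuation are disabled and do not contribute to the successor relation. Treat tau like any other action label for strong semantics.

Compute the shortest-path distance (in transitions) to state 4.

BFS to 4:
  Layer 0: {0}
  Layer 1: {1,3,5}
  Layer 2: {4}
4 enters at depth 2; path a·a

Answer: 2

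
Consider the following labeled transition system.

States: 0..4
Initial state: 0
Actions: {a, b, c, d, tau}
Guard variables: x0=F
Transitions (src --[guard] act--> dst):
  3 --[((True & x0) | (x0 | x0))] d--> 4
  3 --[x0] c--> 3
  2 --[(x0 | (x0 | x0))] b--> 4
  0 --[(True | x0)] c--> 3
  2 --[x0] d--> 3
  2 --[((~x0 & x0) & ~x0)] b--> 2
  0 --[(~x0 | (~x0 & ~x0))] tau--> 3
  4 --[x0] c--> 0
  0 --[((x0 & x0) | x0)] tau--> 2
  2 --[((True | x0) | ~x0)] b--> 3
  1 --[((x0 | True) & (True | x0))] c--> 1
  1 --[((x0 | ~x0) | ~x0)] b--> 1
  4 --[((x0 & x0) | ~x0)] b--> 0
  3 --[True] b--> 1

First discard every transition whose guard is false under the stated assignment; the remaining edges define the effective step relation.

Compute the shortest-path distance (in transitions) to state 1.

Breadth-first toward 1:
  Layer 0: {0}
  Layer 1: {3}
  Layer 2: {1}
depth(1)=2, e.g. c·b

Answer: 2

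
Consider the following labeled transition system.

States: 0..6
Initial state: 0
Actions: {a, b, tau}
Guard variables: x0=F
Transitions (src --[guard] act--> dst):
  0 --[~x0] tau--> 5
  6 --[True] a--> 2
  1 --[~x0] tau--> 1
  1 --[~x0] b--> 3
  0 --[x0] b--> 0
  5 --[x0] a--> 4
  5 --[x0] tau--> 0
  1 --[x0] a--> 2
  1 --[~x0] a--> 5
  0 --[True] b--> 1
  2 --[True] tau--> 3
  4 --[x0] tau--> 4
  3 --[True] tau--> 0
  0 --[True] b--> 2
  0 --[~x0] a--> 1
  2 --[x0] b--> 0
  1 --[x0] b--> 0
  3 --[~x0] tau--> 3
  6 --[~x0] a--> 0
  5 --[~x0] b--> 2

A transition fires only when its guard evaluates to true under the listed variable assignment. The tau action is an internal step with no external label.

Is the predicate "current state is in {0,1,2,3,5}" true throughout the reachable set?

Answer: INVARIANT HOLDS

Analysis:
Allowed set {0,1,2,3,5}
Reach set: {0,1,2,3,5}
  0: ✓
  1: ✓
  2: ✓
  3: ✓
  5: ✓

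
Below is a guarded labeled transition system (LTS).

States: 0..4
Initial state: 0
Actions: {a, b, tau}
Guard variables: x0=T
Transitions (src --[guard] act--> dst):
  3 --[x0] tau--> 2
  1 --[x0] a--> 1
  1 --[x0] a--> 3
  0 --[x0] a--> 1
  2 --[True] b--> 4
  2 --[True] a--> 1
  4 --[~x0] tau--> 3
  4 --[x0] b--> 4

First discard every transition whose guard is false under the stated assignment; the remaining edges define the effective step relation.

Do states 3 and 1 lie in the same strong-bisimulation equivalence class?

Compute ~ classes (split until stable):
  P[0] = {{0,1,2,3,4}}
  P[1] = {{0,1},{2},{3},{4}}
  P[2] = {{0},{1},{2},{3},{4}}
stable after 3 split(s): 5 block(s)
[3]={3}  [1]={1}

Answer: NOT BISIMILAR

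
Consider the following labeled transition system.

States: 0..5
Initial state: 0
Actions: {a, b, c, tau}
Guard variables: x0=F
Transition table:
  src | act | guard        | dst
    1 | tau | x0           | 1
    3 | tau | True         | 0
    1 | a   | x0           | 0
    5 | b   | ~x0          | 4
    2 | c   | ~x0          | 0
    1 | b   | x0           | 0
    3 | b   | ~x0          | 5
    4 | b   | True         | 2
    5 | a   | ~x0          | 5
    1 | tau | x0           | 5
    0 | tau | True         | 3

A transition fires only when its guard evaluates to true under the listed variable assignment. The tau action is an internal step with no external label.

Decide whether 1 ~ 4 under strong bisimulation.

Answer: NOT BISIMILAR

Working:
Bisimulation quotient by refinement:
  round 0: {{0,1,2,3,4,5}}
  round 1: {{0},{1},{2},{3},{4},{5}}
stable after 2 split(s): 6 block(s)
class of 1: {1}; class of 4: {4}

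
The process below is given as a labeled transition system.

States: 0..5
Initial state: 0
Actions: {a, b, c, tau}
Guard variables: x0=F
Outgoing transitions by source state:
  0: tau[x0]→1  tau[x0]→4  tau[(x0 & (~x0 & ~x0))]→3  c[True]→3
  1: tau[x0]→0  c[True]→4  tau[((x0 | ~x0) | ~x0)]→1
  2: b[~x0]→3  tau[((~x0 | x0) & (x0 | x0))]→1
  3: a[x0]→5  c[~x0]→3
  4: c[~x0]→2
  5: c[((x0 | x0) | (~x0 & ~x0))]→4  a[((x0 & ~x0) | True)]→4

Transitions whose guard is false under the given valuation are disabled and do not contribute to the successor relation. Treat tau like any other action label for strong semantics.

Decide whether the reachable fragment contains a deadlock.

Reach set: {0,3}
  0: c→3  [1 exit(s)]
  3: c→3  [1 exit(s)]

Answer: DEADLOCK-FREE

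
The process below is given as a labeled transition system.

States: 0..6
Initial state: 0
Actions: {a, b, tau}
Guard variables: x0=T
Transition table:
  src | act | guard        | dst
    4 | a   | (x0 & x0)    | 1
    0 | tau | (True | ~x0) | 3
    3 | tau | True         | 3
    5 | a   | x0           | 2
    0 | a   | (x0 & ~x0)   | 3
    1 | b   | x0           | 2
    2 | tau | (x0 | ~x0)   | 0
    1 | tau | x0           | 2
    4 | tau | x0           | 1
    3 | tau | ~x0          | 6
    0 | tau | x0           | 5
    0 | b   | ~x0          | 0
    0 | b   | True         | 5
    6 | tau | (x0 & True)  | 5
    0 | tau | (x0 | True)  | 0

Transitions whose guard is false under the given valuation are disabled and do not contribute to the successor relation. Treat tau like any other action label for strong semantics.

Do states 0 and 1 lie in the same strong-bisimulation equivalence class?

Answer: NOT BISIMILAR

Analysis:
Refine partition for ~:
  P[0] = {{0,1,2,3,4,5,6}}
  P[1] = {{0,1},{2,3,6},{4},{5}}
  P[2] = {{0},{1},{2},{3},{4},{5},{6}}
7 equivalence class(es) (converged in 3)
[0]={0}  [1]={1}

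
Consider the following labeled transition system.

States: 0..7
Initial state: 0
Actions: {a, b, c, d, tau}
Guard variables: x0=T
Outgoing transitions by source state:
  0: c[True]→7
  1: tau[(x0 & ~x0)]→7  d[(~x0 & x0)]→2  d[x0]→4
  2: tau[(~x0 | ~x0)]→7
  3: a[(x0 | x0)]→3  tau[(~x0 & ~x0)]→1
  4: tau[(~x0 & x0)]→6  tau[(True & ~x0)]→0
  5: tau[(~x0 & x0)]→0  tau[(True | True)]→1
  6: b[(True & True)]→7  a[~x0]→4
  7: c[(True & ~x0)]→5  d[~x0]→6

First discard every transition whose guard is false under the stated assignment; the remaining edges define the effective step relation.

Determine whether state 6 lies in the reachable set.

Answer: UNREACHABLE

Trace:
Guard filter leaves 5 enabled edge(s).
depth 0: {0}
depth 1: {7}  total {0,7}
Reach set: {0,7}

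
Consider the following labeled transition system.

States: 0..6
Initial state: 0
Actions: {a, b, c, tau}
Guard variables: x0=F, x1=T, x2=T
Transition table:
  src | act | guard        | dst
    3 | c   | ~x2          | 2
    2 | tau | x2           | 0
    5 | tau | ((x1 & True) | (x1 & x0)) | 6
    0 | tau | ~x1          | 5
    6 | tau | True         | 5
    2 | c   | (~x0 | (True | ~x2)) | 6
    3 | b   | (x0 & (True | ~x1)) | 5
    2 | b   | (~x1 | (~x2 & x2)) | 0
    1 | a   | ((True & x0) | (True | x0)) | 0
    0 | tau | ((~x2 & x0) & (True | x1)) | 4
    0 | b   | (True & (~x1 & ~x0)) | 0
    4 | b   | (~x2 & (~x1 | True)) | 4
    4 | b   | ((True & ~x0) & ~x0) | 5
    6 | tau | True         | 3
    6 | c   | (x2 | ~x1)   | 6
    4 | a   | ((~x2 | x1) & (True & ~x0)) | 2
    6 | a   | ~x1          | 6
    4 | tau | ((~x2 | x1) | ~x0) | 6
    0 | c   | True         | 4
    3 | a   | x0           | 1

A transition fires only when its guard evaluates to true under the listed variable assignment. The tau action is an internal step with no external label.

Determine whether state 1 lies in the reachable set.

Answer: UNREACHABLE

Analysis:
After dropping false guards: 11 live edges.
depth 0: {0}
depth 1: {4}  total {0,4}
depth 2: {2,5,6}  total {0,2,4,5,6}
depth 3: {3}  total {0,2,3,4,5,6}
R = {0,2,3,4,5,6}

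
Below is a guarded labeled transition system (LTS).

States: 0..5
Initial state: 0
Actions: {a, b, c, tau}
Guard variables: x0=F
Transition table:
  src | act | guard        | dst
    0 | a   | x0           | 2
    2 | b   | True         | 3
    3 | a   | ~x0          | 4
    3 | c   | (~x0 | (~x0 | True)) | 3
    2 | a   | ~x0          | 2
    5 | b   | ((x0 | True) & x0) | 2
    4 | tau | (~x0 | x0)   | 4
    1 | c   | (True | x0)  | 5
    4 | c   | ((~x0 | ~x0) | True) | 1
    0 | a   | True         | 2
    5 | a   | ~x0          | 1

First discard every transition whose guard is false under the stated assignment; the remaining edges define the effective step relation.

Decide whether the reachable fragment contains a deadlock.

Answer: DEADLOCK-FREE

Trace:
R = {0,1,2,3,4,5}
  0: a→2  [1 out]
  1: c→5  [1 out]
  2: a→2  b→3  [2 out]
  3: a→4  c→3  [2 out]
  4: c→1  tau→4  [2 out]
  5: a→1  [1 out]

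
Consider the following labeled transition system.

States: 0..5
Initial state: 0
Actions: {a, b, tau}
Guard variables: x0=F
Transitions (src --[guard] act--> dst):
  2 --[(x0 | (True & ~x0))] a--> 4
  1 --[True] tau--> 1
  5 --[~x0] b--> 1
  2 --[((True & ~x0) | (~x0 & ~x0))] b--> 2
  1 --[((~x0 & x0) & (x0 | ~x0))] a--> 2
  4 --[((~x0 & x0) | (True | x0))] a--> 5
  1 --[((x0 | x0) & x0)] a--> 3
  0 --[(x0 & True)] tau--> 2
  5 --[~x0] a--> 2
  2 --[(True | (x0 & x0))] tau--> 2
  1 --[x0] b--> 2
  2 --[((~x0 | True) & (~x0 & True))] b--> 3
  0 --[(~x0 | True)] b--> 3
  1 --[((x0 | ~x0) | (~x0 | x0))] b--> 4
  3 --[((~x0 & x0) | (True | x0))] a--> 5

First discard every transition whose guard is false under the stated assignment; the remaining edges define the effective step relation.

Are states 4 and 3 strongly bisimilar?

Answer: BISIMILAR

Working:
Bisimulation quotient by refinement:
  round 0: {{0,1,2,3,4,5}}
  round 1: {{0},{1},{2},{3,4},{5}}
stable after 2 split(s): 5 block(s)
4∈{3,4}, 3∈{3,4}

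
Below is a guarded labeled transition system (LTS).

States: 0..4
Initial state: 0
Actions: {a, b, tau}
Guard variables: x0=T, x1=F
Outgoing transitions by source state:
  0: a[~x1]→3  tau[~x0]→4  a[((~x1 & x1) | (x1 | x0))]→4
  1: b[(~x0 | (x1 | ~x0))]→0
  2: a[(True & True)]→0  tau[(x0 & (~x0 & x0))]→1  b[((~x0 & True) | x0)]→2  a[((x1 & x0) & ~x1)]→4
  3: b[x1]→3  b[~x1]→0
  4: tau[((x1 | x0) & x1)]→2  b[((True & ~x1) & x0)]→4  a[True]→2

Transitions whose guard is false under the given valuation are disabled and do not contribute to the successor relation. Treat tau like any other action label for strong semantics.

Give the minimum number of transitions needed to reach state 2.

Breadth-first toward 2:
  L0 = {0}
  L1 = {3,4}
  L2 = {2}
2 enters at depth 2; path a·a

Answer: 2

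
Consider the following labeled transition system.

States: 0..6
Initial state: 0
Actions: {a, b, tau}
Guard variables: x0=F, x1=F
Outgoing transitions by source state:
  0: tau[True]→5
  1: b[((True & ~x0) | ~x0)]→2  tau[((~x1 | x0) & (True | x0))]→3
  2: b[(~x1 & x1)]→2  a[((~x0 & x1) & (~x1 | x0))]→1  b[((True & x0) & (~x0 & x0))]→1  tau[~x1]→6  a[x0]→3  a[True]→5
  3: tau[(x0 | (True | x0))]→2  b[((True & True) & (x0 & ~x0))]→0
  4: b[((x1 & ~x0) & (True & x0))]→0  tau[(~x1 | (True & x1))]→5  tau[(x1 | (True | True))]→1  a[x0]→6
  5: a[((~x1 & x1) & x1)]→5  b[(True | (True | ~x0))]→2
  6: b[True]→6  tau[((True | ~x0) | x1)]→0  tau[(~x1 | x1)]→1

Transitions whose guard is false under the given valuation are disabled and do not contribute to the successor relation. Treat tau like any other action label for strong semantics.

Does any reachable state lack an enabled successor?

Answer: DEADLOCK-FREE

Working:
R = {0,1,2,3,5,6}
  0: tau→5  [1 out]
  1: b→2  tau→3  [2 out]
  2: a→5  tau→6  [2 out]
  3: tau→2  [1 out]
  5: b→2  [1 out]
  6: b→6  tau→0  tau→1  [3 out]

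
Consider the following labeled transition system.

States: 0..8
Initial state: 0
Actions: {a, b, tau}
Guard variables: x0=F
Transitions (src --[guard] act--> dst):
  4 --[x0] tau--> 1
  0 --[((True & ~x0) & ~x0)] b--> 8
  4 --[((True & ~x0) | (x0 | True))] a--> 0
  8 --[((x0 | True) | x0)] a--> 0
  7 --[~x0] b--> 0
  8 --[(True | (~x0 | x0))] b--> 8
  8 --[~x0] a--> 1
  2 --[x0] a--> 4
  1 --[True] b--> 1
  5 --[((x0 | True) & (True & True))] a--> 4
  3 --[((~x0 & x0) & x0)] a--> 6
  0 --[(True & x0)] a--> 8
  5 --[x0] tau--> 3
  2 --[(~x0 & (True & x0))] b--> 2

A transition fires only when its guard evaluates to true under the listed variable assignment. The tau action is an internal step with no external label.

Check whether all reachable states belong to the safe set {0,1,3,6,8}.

Safe = {0,1,3,6,8}
Reachable = {0,1,8}
  0: ok
  1: ok
  8: ok

Answer: INVARIANT HOLDS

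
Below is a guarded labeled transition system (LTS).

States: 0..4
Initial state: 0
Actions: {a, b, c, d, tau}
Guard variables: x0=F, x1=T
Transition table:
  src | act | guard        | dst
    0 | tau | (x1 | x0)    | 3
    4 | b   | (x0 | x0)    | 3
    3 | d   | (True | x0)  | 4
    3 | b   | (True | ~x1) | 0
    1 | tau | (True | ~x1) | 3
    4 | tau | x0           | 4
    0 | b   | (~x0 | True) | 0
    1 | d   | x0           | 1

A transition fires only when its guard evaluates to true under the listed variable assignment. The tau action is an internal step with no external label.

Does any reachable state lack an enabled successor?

Reachable = {0,3,4}
  0: b→0  tau→3  [2 out]
  3: b→0  d→4  [2 out]
  4: ∅  [deadlock]
trace reaching 4: tau·d

Answer: DEADLOCK at state 4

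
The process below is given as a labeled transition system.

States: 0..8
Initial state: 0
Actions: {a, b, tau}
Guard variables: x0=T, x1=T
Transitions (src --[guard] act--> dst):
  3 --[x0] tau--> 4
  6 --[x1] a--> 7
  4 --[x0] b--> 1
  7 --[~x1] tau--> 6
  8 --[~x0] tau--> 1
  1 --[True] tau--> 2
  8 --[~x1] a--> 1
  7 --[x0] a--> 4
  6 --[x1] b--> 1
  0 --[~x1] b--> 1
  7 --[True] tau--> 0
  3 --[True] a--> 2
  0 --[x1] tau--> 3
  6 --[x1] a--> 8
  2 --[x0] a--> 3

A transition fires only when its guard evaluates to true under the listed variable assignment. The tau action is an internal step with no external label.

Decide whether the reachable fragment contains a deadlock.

Answer: DEADLOCK-FREE

Working:
Reachable = {0,1,2,3,4}
  0: tau→3  [deg 1]
  1: tau→2  [deg 1]
  2: a→3  [deg 1]
  3: a→2  tau→4  [deg 2]
  4: b→1  [deg 1]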